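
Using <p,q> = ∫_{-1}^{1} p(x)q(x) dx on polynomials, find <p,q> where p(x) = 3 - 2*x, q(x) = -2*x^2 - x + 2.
<p,q> = 28/3

Expand the product: p(x)·q(x) = 4*x^3 - 4*x^2 - 7*x + 6.
∫_{-1}^{1} of each monomial x^k gives [2/(k+1) if k even, 0 if k odd]. Integrating term-by-term (or equivalently evaluating the antiderivative F(x) = x^4 - 4*x^3/3 - 7*x^2/2 + 6*x at the endpoints):
  F(1) − F(−1) = 13/6 − (-43/6) = 28/3.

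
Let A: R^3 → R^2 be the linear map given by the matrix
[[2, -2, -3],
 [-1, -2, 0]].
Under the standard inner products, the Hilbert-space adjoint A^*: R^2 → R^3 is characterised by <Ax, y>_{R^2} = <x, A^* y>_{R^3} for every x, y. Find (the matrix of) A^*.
A^* = A^T =
[[2, -1],
 [-2, -2],
 [-3, 0]]

For real matrices with standard dot products, the defining identity <Ax, y> = <x, A^* y> gives (Ax)^T y = x^T (A^*) y, i.e. x^T A^T y = x^T (A^*) y. Since this holds for all x, y, we must have A^* = A^T. Therefore
A^* =
[[2, -1],
 [-2, -2],
 [-3, 0]].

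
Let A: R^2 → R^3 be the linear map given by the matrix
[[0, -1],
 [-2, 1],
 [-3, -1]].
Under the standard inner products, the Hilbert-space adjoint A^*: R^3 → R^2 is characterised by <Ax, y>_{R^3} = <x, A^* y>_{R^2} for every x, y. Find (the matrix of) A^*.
A^* = A^T =
[[0, -2, -3],
 [-1, 1, -1]]

For real matrices with standard dot products, the defining identity <Ax, y> = <x, A^* y> gives (Ax)^T y = x^T (A^*) y, i.e. x^T A^T y = x^T (A^*) y. Since this holds for all x, y, we must have A^* = A^T. Therefore
A^* =
[[0, -2, -3],
 [-1, 1, -1]].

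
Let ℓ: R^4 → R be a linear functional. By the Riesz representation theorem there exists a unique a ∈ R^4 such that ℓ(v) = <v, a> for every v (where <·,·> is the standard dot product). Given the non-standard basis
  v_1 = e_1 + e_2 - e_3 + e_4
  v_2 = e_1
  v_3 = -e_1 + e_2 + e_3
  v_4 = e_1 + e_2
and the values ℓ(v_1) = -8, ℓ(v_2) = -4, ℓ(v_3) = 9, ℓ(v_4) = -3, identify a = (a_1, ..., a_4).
a = (-4, 1, 4, -1)

Write a = (a_1, ..., a_4) in the standard basis. For each basis vector v_i, ℓ(v_i) = <v_i, a> is a linear equation in the a_j's. Collect the n equations into a matrix system V a = ℓ, where row i of V is v_i (expressed in the standard basis). Since V is invertible (lower-triangular with 1s on the diagonal, up to permutation), solve by back-substitution:
  V =
[[1, 1, -1, 1],
 [1, 0, 0, 0],
 [-1, 1, 1, 0],
 [1, 1, 0, 0]]
  V a = (-8, -4, 9, -3)
Solving gives a = (-4, 1, 4, -1).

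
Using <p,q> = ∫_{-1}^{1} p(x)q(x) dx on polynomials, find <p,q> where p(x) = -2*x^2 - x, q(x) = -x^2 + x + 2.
<p,q> = -38/15

Expand the product: p(x)·q(x) = 2*x^4 - x^3 - 5*x^2 - 2*x.
∫_{-1}^{1} of each monomial x^k gives [2/(k+1) if k even, 0 if k odd]. Integrating term-by-term (or equivalently evaluating the antiderivative F(x) = 2*x^5/5 - x^4/4 - 5*x^3/3 - x^2 at the endpoints):
  F(1) − F(−1) = -151/60 − (1/60) = -38/15.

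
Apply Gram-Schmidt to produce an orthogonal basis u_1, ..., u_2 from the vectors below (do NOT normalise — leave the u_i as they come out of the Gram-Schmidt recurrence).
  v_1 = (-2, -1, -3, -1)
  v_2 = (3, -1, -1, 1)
Orthogonal basis:
  u_1 = (-2, -1, -3, -1)
  u_2 = (13/5, -6/5, -8/5, 4/5)

Apply the Gram-Schmidt recurrence
  u_1 = v_1
  u_i = v_i − Σ_{j<i} ((v_i · u_j) / (u_j · u_j)) · u_j.

Step by step this gives:
  u_1 = (-2, -1, -3, -1)
  u_2 = (13/5, -6/5, -8/5, 4/5)

Orthogonality check:
  u_2 · u_1 = 0 (should be 0)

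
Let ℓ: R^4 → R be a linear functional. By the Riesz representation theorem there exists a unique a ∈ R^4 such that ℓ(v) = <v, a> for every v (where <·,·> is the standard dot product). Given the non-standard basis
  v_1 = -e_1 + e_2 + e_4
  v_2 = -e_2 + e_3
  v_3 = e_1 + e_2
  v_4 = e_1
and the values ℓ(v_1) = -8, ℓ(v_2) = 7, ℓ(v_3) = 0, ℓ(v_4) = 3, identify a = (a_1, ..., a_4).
a = (3, -3, 4, -2)

Write a = (a_1, ..., a_4) in the standard basis. For each basis vector v_i, ℓ(v_i) = <v_i, a> is a linear equation in the a_j's. Collect the n equations into a matrix system V a = ℓ, where row i of V is v_i (expressed in the standard basis). Since V is invertible (lower-triangular with 1s on the diagonal, up to permutation), solve by back-substitution:
  V =
[[-1, 1, 0, 1],
 [0, -1, 1, 0],
 [1, 1, 0, 0],
 [1, 0, 0, 0]]
  V a = (-8, 7, 0, 3)
Solving gives a = (3, -3, 4, -2).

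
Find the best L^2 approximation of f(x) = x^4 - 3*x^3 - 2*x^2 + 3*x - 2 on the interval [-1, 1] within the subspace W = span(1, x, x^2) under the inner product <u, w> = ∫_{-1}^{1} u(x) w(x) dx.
g(x) = -8*x^2/7 + 6*x/5 - 73/35

The best approximation g ∈ W is the orthogonal projection of f onto W. Writing g = a_0 + a_1 x + a_2 x^2, the coefficients solve the normal equations G · a = b where
  G_{ij} = <φ_i, φ_j> and b_i = <f, φ_i>, with φ_0 = 1, φ_1 = x, φ_2 = x^2.
G =
  [2, 0, 2/3]
  [0, 2/3, 0]
  [2/3, 0, 2/5],
b = (-74/15, 4/5, -194/105).
Solving gives a_0 = -73/35, a_1 = 6/5, a_2 = -8/7, so
  g(x) = -8*x^2/7 + 6*x/5 - 73/35.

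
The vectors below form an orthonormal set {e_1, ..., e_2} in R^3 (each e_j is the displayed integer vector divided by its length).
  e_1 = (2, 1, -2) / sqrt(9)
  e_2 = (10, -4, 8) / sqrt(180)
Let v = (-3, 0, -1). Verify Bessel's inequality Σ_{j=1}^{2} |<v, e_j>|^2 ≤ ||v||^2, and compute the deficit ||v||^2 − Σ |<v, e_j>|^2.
Σ |<v, e_j>|^2 = 49/5; ||v||^2 = 10; deficit = 1/5

Write each e_j = u_j / sqrt(<u_j, u_j>) where u_j is the displayed integer vector. Then <v, e_j> = <v, u_j> / sqrt(<u_j, u_j>), so |<v, e_j>|^2 = <v, u_j>^2 / <u_j, u_j>.
Coefficients: <v, e_1> = -4/sqrt(9), <v, e_2> = -38/sqrt(180).
Square and sum: Σ |<v, e_j>|^2 = 49/5.
Compute ||v||^2 = v·v = 10.
Deficit = 10 − 49/5 = 1/5 ≥ 0, confirming Bessel's inequality. (The deficit equals ||v − Σ <v,e_j> e_j||^2, the squared distance from v to span{e_j}.)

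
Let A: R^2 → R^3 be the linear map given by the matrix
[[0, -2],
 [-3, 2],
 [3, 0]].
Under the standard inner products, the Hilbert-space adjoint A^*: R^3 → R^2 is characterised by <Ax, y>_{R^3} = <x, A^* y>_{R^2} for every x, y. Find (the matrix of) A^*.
A^* = A^T =
[[0, -3, 3],
 [-2, 2, 0]]

For real matrices with standard dot products, the defining identity <Ax, y> = <x, A^* y> gives (Ax)^T y = x^T (A^*) y, i.e. x^T A^T y = x^T (A^*) y. Since this holds for all x, y, we must have A^* = A^T. Therefore
A^* =
[[0, -3, 3],
 [-2, 2, 0]].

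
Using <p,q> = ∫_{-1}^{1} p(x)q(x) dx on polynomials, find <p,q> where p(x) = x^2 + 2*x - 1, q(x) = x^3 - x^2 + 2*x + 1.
<p,q> = 12/5

Expand the product: p(x)·q(x) = x^5 + x^4 - x^3 + 6*x^2 - 1.
∫_{-1}^{1} of each monomial x^k gives [2/(k+1) if k even, 0 if k odd]. Integrating term-by-term (or equivalently evaluating the antiderivative F(x) = x^6/6 + x^5/5 - x^4/4 + 2*x^3 - x at the endpoints):
  F(1) − F(−1) = 67/60 − (-77/60) = 12/5.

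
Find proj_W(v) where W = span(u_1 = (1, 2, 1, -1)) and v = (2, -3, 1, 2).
proj_W(v) = (-5/7, -10/7, -5/7, 5/7)

Set up U = [u_1 | ... | u_1] ∈ R^(4×1). The projector onto W = col(U) is P = U (U^T U)^(-1) U^T.
Compute U^T U =
  [7],
and U^T v = (-5).
Solve U^T U · c = U^T v for the coefficients: c = (-5/7). The projection is proj_W(v) = U c.
Check: (v - proj_W(v)) · u_1 = 0  (should be 0).
Result: proj_W(v) = (-5/7, -10/7, -5/7, 5/7).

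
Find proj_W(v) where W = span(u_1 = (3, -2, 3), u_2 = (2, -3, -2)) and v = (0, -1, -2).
proj_W(v) = (1/13, -157/169, -343/169)

Set up U = [u_1 | ... | u_2] ∈ R^(3×2). The projector onto W = col(U) is P = U (U^T U)^(-1) U^T.
Compute U^T U =
  [22, 6]
  [6, 17],
and U^T v = (-4, 7).
Solve U^T U · c = U^T v for the coefficients: c = (-55/169, 89/169). The projection is proj_W(v) = U c.
Check: (v - proj_W(v)) · u_1 = 0  (should be 0).
Check: (v - proj_W(v)) · u_2 = 0  (should be 0).
Result: proj_W(v) = (1/13, -157/169, -343/169).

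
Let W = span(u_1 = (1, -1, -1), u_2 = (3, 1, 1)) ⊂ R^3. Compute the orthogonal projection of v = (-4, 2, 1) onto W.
proj_W(v) = (-4, 3/2, 3/2)

Set up U = [u_1 | ... | u_2] ∈ R^(3×2). The projector onto W = col(U) is P = U (U^T U)^(-1) U^T.
Compute U^T U =
  [3, 1]
  [1, 11],
and U^T v = (-7, -9).
Solve U^T U · c = U^T v for the coefficients: c = (-17/8, -5/8). The projection is proj_W(v) = U c.
Check: (v - proj_W(v)) · u_1 = 0  (should be 0).
Check: (v - proj_W(v)) · u_2 = 0  (should be 0).
Result: proj_W(v) = (-4, 3/2, 3/2).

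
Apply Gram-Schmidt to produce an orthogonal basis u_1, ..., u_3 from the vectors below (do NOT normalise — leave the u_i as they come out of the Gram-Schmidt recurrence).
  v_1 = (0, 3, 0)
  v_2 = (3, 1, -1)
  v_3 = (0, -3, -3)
Orthogonal basis:
  u_1 = (0, 3, 0)
  u_2 = (3, 0, -1)
  u_3 = (-9/10, 0, -27/10)

Apply the Gram-Schmidt recurrence
  u_1 = v_1
  u_i = v_i − Σ_{j<i} ((v_i · u_j) / (u_j · u_j)) · u_j.

Step by step this gives:
  u_1 = (0, 3, 0)
  u_2 = (3, 0, -1)
  u_3 = (-9/10, 0, -27/10)

Orthogonality check:
  u_2 · u_1 = 0 (should be 0)
  u_3 · u_1 = 0 (should be 0)
  u_3 · u_2 = 0 (should be 0)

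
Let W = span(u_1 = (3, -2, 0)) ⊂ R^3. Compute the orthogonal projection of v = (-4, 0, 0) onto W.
proj_W(v) = (-36/13, 24/13, 0)

Set up U = [u_1 | ... | u_1] ∈ R^(3×1). The projector onto W = col(U) is P = U (U^T U)^(-1) U^T.
Compute U^T U =
  [13],
and U^T v = (-12).
Solve U^T U · c = U^T v for the coefficients: c = (-12/13). The projection is proj_W(v) = U c.
Check: (v - proj_W(v)) · u_1 = 0  (should be 0).
Result: proj_W(v) = (-36/13, 24/13, 0).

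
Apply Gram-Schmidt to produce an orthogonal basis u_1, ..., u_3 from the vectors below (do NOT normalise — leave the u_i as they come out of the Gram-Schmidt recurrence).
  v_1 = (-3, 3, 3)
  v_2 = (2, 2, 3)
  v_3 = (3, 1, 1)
Orthogonal basis:
  u_1 = (-3, 3, 3)
  u_2 = (3, 1, 2)
  u_3 = (2/21, 10/21, -8/21)

Apply the Gram-Schmidt recurrence
  u_1 = v_1
  u_i = v_i − Σ_{j<i} ((v_i · u_j) / (u_j · u_j)) · u_j.

Step by step this gives:
  u_1 = (-3, 3, 3)
  u_2 = (3, 1, 2)
  u_3 = (2/21, 10/21, -8/21)

Orthogonality check:
  u_2 · u_1 = 0 (should be 0)
  u_3 · u_1 = 0 (should be 0)
  u_3 · u_2 = 0 (should be 0)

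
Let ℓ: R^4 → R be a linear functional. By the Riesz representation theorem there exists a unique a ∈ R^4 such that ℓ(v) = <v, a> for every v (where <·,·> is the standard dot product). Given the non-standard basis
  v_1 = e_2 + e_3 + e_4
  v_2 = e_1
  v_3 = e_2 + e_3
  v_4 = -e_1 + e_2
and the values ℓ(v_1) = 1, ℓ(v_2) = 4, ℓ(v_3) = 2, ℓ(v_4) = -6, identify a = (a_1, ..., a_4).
a = (4, -2, 4, -1)

Write a = (a_1, ..., a_4) in the standard basis. For each basis vector v_i, ℓ(v_i) = <v_i, a> is a linear equation in the a_j's. Collect the n equations into a matrix system V a = ℓ, where row i of V is v_i (expressed in the standard basis). Since V is invertible (lower-triangular with 1s on the diagonal, up to permutation), solve by back-substitution:
  V =
[[0, 1, 1, 1],
 [1, 0, 0, 0],
 [0, 1, 1, 0],
 [-1, 1, 0, 0]]
  V a = (1, 4, 2, -6)
Solving gives a = (4, -2, 4, -1).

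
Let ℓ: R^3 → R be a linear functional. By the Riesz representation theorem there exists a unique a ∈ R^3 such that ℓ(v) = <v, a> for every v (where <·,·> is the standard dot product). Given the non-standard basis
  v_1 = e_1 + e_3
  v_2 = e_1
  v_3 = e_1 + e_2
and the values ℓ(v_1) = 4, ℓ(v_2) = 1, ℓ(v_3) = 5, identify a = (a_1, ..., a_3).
a = (1, 4, 3)

Write a = (a_1, ..., a_3) in the standard basis. For each basis vector v_i, ℓ(v_i) = <v_i, a> is a linear equation in the a_j's. Collect the n equations into a matrix system V a = ℓ, where row i of V is v_i (expressed in the standard basis). Since V is invertible (lower-triangular with 1s on the diagonal, up to permutation), solve by back-substitution:
  V =
[[1, 0, 1],
 [1, 0, 0],
 [1, 1, 0]]
  V a = (4, 1, 5)
Solving gives a = (1, 4, 3).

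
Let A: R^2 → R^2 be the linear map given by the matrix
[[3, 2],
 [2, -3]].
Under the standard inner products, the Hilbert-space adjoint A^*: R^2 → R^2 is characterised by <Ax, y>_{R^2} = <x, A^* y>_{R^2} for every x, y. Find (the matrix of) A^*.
A^* = A^T =
[[3, 2],
 [2, -3]]

For real matrices with standard dot products, the defining identity <Ax, y> = <x, A^* y> gives (Ax)^T y = x^T (A^*) y, i.e. x^T A^T y = x^T (A^*) y. Since this holds for all x, y, we must have A^* = A^T. Therefore
A^* =
[[3, 2],
 [2, -3]].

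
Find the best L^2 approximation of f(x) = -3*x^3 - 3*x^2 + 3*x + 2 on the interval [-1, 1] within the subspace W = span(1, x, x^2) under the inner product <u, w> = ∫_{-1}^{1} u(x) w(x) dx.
g(x) = -3*x^2 + 6*x/5 + 2

The best approximation g ∈ W is the orthogonal projection of f onto W. Writing g = a_0 + a_1 x + a_2 x^2, the coefficients solve the normal equations G · a = b where
  G_{ij} = <φ_i, φ_j> and b_i = <f, φ_i>, with φ_0 = 1, φ_1 = x, φ_2 = x^2.
G =
  [2, 0, 2/3]
  [0, 2/3, 0]
  [2/3, 0, 2/5],
b = (2, 4/5, 2/15).
Solving gives a_0 = 2, a_1 = 6/5, a_2 = -3, so
  g(x) = -3*x^2 + 6*x/5 + 2.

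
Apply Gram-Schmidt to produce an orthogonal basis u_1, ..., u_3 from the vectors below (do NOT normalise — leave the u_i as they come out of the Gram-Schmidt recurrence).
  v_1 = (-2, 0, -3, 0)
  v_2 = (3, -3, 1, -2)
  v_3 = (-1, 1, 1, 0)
Orthogonal basis:
  u_1 = (-2, 0, -3, 0)
  u_2 = (21/13, -3, -14/13, -2)
  u_3 = (-66/109, -2/109, 44/109, -74/109)

Apply the Gram-Schmidt recurrence
  u_1 = v_1
  u_i = v_i − Σ_{j<i} ((v_i · u_j) / (u_j · u_j)) · u_j.

Step by step this gives:
  u_1 = (-2, 0, -3, 0)
  u_2 = (21/13, -3, -14/13, -2)
  u_3 = (-66/109, -2/109, 44/109, -74/109)

Orthogonality check:
  u_2 · u_1 = 0 (should be 0)
  u_3 · u_1 = 0 (should be 0)
  u_3 · u_2 = 0 (should be 0)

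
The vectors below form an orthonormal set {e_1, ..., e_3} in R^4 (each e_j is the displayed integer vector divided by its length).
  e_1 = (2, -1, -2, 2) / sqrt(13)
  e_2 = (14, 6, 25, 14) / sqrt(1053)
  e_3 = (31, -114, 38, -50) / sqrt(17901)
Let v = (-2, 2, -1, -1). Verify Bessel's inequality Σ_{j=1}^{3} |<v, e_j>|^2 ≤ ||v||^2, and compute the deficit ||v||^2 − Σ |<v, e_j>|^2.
Σ |<v, e_j>|^2 = 2201/221; ||v||^2 = 10; deficit = 9/221

Write each e_j = u_j / sqrt(<u_j, u_j>) where u_j is the displayed integer vector. Then <v, e_j> = <v, u_j> / sqrt(<u_j, u_j>), so |<v, e_j>|^2 = <v, u_j>^2 / <u_j, u_j>.
Coefficients: <v, e_1> = -6/sqrt(13), <v, e_2> = -55/sqrt(1053), <v, e_3> = -278/sqrt(17901).
Square and sum: Σ |<v, e_j>|^2 = 2201/221.
Compute ||v||^2 = v·v = 10.
Deficit = 10 − 2201/221 = 9/221 ≥ 0, confirming Bessel's inequality. (The deficit equals ||v − Σ <v,e_j> e_j||^2, the squared distance from v to span{e_j}.)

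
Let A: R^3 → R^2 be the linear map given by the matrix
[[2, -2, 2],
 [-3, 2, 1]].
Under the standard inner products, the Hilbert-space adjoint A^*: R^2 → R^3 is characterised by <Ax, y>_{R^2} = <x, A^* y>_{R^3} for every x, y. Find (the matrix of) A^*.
A^* = A^T =
[[2, -3],
 [-2, 2],
 [2, 1]]

For real matrices with standard dot products, the defining identity <Ax, y> = <x, A^* y> gives (Ax)^T y = x^T (A^*) y, i.e. x^T A^T y = x^T (A^*) y. Since this holds for all x, y, we must have A^* = A^T. Therefore
A^* =
[[2, -3],
 [-2, 2],
 [2, 1]].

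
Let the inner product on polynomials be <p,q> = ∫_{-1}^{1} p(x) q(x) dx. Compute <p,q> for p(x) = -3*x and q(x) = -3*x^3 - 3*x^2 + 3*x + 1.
<p,q> = -12/5

Expand the product: p(x)·q(x) = 9*x^4 + 9*x^3 - 9*x^2 - 3*x.
∫_{-1}^{1} of each monomial x^k gives [2/(k+1) if k even, 0 if k odd]. Integrating term-by-term (or equivalently evaluating the antiderivative F(x) = 9*x^5/5 + 9*x^4/4 - 3*x^3 - 3*x^2/2 at the endpoints):
  F(1) − F(−1) = -9/20 − (39/20) = -12/5.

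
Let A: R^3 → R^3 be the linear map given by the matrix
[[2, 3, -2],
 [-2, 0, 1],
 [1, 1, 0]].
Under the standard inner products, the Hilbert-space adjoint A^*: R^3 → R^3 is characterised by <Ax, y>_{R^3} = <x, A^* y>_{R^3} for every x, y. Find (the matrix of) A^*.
A^* = A^T =
[[2, -2, 1],
 [3, 0, 1],
 [-2, 1, 0]]

For real matrices with standard dot products, the defining identity <Ax, y> = <x, A^* y> gives (Ax)^T y = x^T (A^*) y, i.e. x^T A^T y = x^T (A^*) y. Since this holds for all x, y, we must have A^* = A^T. Therefore
A^* =
[[2, -2, 1],
 [3, 0, 1],
 [-2, 1, 0]].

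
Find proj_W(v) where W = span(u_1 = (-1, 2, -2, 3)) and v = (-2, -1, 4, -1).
proj_W(v) = (11/18, -11/9, 11/9, -11/6)

Set up U = [u_1 | ... | u_1] ∈ R^(4×1). The projector onto W = col(U) is P = U (U^T U)^(-1) U^T.
Compute U^T U =
  [18],
and U^T v = (-11).
Solve U^T U · c = U^T v for the coefficients: c = (-11/18). The projection is proj_W(v) = U c.
Check: (v - proj_W(v)) · u_1 = 0  (should be 0).
Result: proj_W(v) = (11/18, -11/9, 11/9, -11/6).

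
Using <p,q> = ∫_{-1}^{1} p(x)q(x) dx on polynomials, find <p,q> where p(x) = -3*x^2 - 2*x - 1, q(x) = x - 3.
<p,q> = 32/3

Expand the product: p(x)·q(x) = -3*x^3 + 7*x^2 + 5*x + 3.
∫_{-1}^{1} of each monomial x^k gives [2/(k+1) if k even, 0 if k odd]. Integrating term-by-term (or equivalently evaluating the antiderivative F(x) = -3*x^4/4 + 7*x^3/3 + 5*x^2/2 + 3*x at the endpoints):
  F(1) − F(−1) = 85/12 − (-43/12) = 32/3.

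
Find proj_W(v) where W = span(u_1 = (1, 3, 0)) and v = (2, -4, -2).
proj_W(v) = (-1, -3, 0)

Set up U = [u_1 | ... | u_1] ∈ R^(3×1). The projector onto W = col(U) is P = U (U^T U)^(-1) U^T.
Compute U^T U =
  [10],
and U^T v = (-10).
Solve U^T U · c = U^T v for the coefficients: c = (-1). The projection is proj_W(v) = U c.
Check: (v - proj_W(v)) · u_1 = 0  (should be 0).
Result: proj_W(v) = (-1, -3, 0).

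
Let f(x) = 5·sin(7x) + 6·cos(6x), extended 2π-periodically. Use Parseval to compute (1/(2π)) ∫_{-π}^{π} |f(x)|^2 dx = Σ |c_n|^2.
Σ |c_n|^2 = 61/2

Expand |f|^2 and use orthogonality of {sin(nx), cos(mx)} on [-π, π]:
  ∫_{-π}^{π} sin(nx)^2 dx = π, ∫ cos(mx)^2 dx = π, and cross terms integrate to 0.
So ∫_{-π}^{π} f(x)^2 dx = 5^2 · π + 6^2 · π = (25 + 36)π.
Divide by 2π: (25 + 36)/2 = 61/2.
By Parseval, this equals Σ |c_n|^2.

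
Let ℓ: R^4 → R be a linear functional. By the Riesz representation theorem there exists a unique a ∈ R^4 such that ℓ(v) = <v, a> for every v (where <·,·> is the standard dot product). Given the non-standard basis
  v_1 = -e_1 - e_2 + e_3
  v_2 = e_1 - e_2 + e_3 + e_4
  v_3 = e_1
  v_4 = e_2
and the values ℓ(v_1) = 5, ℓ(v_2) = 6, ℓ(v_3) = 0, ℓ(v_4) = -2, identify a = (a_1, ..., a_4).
a = (0, -2, 3, 1)

Write a = (a_1, ..., a_4) in the standard basis. For each basis vector v_i, ℓ(v_i) = <v_i, a> is a linear equation in the a_j's. Collect the n equations into a matrix system V a = ℓ, where row i of V is v_i (expressed in the standard basis). Since V is invertible (lower-triangular with 1s on the diagonal, up to permutation), solve by back-substitution:
  V =
[[-1, -1, 1, 0],
 [1, -1, 1, 1],
 [1, 0, 0, 0],
 [0, 1, 0, 0]]
  V a = (5, 6, 0, -2)
Solving gives a = (0, -2, 3, 1).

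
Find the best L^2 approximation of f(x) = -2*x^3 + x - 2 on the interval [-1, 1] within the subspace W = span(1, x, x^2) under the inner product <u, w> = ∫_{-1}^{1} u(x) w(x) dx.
g(x) = -x/5 - 2

The best approximation g ∈ W is the orthogonal projection of f onto W. Writing g = a_0 + a_1 x + a_2 x^2, the coefficients solve the normal equations G · a = b where
  G_{ij} = <φ_i, φ_j> and b_i = <f, φ_i>, with φ_0 = 1, φ_1 = x, φ_2 = x^2.
G =
  [2, 0, 2/3]
  [0, 2/3, 0]
  [2/3, 0, 2/5],
b = (-4, -2/15, -4/3).
Solving gives a_0 = -2, a_1 = -1/5, a_2 = 0, so
  g(x) = -x/5 - 2.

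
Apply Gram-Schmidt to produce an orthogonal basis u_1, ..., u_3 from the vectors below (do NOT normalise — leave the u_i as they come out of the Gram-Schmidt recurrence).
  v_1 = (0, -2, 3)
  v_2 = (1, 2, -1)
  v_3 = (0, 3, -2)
Orthogonal basis:
  u_1 = (0, -2, 3)
  u_2 = (1, 12/13, 8/13)
  u_3 = (-20/29, 15/29, 10/29)

Apply the Gram-Schmidt recurrence
  u_1 = v_1
  u_i = v_i − Σ_{j<i} ((v_i · u_j) / (u_j · u_j)) · u_j.

Step by step this gives:
  u_1 = (0, -2, 3)
  u_2 = (1, 12/13, 8/13)
  u_3 = (-20/29, 15/29, 10/29)

Orthogonality check:
  u_2 · u_1 = 0 (should be 0)
  u_3 · u_1 = 0 (should be 0)
  u_3 · u_2 = 0 (should be 0)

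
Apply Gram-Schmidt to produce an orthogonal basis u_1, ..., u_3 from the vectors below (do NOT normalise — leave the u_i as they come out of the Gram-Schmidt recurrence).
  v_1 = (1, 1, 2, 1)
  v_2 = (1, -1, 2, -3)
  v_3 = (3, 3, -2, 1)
Orthogonal basis:
  u_1 = (1, 1, 2, 1)
  u_2 = (6/7, -8/7, 12/7, -22/7)
  u_3 = (3, 2, -2, -1)

Apply the Gram-Schmidt recurrence
  u_1 = v_1
  u_i = v_i − Σ_{j<i} ((v_i · u_j) / (u_j · u_j)) · u_j.

Step by step this gives:
  u_1 = (1, 1, 2, 1)
  u_2 = (6/7, -8/7, 12/7, -22/7)
  u_3 = (3, 2, -2, -1)

Orthogonality check:
  u_2 · u_1 = 0 (should be 0)
  u_3 · u_1 = 0 (should be 0)
  u_3 · u_2 = 0 (should be 0)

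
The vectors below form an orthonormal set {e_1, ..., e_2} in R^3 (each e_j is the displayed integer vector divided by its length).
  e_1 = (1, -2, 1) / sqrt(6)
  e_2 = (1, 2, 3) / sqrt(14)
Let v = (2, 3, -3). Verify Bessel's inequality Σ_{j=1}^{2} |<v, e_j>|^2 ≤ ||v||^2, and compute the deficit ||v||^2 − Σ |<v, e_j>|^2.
Σ |<v, e_j>|^2 = 173/21; ||v||^2 = 22; deficit = 289/21

Write each e_j = u_j / sqrt(<u_j, u_j>) where u_j is the displayed integer vector. Then <v, e_j> = <v, u_j> / sqrt(<u_j, u_j>), so |<v, e_j>|^2 = <v, u_j>^2 / <u_j, u_j>.
Coefficients: <v, e_1> = -7/sqrt(6), <v, e_2> = -1/sqrt(14).
Square and sum: Σ |<v, e_j>|^2 = 173/21.
Compute ||v||^2 = v·v = 22.
Deficit = 22 − 173/21 = 289/21 ≥ 0, confirming Bessel's inequality. (The deficit equals ||v − Σ <v,e_j> e_j||^2, the squared distance from v to span{e_j}.)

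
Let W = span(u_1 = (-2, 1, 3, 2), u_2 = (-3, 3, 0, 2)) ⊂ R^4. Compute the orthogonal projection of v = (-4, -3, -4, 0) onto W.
proj_W(v) = (-49/227, 242/227, -579/227, -96/227)

Set up U = [u_1 | ... | u_2] ∈ R^(4×2). The projector onto W = col(U) is P = U (U^T U)^(-1) U^T.
Compute U^T U =
  [18, 13]
  [13, 22],
and U^T v = (-7, 3).
Solve U^T U · c = U^T v for the coefficients: c = (-193/227, 145/227). The projection is proj_W(v) = U c.
Check: (v - proj_W(v)) · u_1 = 0  (should be 0).
Check: (v - proj_W(v)) · u_2 = 0  (should be 0).
Result: proj_W(v) = (-49/227, 242/227, -579/227, -96/227).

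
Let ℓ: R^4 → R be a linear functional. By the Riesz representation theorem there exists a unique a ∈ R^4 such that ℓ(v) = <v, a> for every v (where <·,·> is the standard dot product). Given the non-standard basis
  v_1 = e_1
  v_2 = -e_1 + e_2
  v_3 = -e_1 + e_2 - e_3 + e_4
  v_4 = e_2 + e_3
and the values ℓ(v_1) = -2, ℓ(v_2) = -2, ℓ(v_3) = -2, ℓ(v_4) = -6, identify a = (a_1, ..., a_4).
a = (-2, -4, -2, -2)

Write a = (a_1, ..., a_4) in the standard basis. For each basis vector v_i, ℓ(v_i) = <v_i, a> is a linear equation in the a_j's. Collect the n equations into a matrix system V a = ℓ, where row i of V is v_i (expressed in the standard basis). Since V is invertible (lower-triangular with 1s on the diagonal, up to permutation), solve by back-substitution:
  V =
[[1, 0, 0, 0],
 [-1, 1, 0, 0],
 [-1, 1, -1, 1],
 [0, 1, 1, 0]]
  V a = (-2, -2, -2, -6)
Solving gives a = (-2, -4, -2, -2).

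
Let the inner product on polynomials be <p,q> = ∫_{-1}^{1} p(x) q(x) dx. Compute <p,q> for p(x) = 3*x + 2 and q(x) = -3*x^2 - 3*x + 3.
<p,q> = 2

Expand the product: p(x)·q(x) = -9*x^3 - 15*x^2 + 3*x + 6.
∫_{-1}^{1} of each monomial x^k gives [2/(k+1) if k even, 0 if k odd]. Integrating term-by-term (or equivalently evaluating the antiderivative F(x) = -9*x^4/4 - 5*x^3 + 3*x^2/2 + 6*x at the endpoints):
  F(1) − F(−1) = 1/4 − (-7/4) = 2.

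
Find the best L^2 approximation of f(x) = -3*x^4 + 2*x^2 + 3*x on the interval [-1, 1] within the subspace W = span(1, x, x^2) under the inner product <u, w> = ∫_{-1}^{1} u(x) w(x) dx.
g(x) = -4*x^2/7 + 3*x + 9/35

The best approximation g ∈ W is the orthogonal projection of f onto W. Writing g = a_0 + a_1 x + a_2 x^2, the coefficients solve the normal equations G · a = b where
  G_{ij} = <φ_i, φ_j> and b_i = <f, φ_i>, with φ_0 = 1, φ_1 = x, φ_2 = x^2.
G =
  [2, 0, 2/3]
  [0, 2/3, 0]
  [2/3, 0, 2/5],
b = (2/15, 2, -2/35).
Solving gives a_0 = 9/35, a_1 = 3, a_2 = -4/7, so
  g(x) = -4*x^2/7 + 3*x + 9/35.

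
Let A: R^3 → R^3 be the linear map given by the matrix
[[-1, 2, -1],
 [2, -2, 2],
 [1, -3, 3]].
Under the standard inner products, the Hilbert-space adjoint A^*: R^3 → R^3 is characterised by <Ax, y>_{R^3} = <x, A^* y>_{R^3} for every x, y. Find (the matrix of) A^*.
A^* = A^T =
[[-1, 2, 1],
 [2, -2, -3],
 [-1, 2, 3]]

For real matrices with standard dot products, the defining identity <Ax, y> = <x, A^* y> gives (Ax)^T y = x^T (A^*) y, i.e. x^T A^T y = x^T (A^*) y. Since this holds for all x, y, we must have A^* = A^T. Therefore
A^* =
[[-1, 2, 1],
 [2, -2, -3],
 [-1, 2, 3]].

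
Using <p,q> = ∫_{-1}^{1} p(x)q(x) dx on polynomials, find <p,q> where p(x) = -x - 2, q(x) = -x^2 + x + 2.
<p,q> = -22/3

Expand the product: p(x)·q(x) = x^3 + x^2 - 4*x - 4.
∫_{-1}^{1} of each monomial x^k gives [2/(k+1) if k even, 0 if k odd]. Integrating term-by-term (or equivalently evaluating the antiderivative F(x) = x^4/4 + x^3/3 - 2*x^2 - 4*x at the endpoints):
  F(1) − F(−1) = -65/12 − (23/12) = -22/3.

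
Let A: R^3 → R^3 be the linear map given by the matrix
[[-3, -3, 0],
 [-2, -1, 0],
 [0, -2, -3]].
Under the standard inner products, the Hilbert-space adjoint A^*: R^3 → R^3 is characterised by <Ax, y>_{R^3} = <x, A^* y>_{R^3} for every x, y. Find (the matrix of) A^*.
A^* = A^T =
[[-3, -2, 0],
 [-3, -1, -2],
 [0, 0, -3]]

For real matrices with standard dot products, the defining identity <Ax, y> = <x, A^* y> gives (Ax)^T y = x^T (A^*) y, i.e. x^T A^T y = x^T (A^*) y. Since this holds for all x, y, we must have A^* = A^T. Therefore
A^* =
[[-3, -2, 0],
 [-3, -1, -2],
 [0, 0, -3]].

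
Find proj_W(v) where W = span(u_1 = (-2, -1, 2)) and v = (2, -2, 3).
proj_W(v) = (-8/9, -4/9, 8/9)

Set up U = [u_1 | ... | u_1] ∈ R^(3×1). The projector onto W = col(U) is P = U (U^T U)^(-1) U^T.
Compute U^T U =
  [9],
and U^T v = (4).
Solve U^T U · c = U^T v for the coefficients: c = (4/9). The projection is proj_W(v) = U c.
Check: (v - proj_W(v)) · u_1 = 0  (should be 0).
Result: proj_W(v) = (-8/9, -4/9, 8/9).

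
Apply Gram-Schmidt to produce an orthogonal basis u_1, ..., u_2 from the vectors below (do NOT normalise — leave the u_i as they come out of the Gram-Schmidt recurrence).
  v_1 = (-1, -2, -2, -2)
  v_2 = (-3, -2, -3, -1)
Orthogonal basis:
  u_1 = (-1, -2, -2, -2)
  u_2 = (-24/13, 4/13, -9/13, 17/13)

Apply the Gram-Schmidt recurrence
  u_1 = v_1
  u_i = v_i − Σ_{j<i} ((v_i · u_j) / (u_j · u_j)) · u_j.

Step by step this gives:
  u_1 = (-1, -2, -2, -2)
  u_2 = (-24/13, 4/13, -9/13, 17/13)

Orthogonality check:
  u_2 · u_1 = 0 (should be 0)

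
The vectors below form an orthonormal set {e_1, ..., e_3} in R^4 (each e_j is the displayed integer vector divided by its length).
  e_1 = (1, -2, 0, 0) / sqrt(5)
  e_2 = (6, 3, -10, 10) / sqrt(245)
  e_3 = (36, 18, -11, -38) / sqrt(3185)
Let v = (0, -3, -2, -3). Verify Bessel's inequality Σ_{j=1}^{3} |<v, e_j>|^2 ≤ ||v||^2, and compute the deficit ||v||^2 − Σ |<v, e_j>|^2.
Σ |<v, e_j>|^2 = 701/65; ||v||^2 = 22; deficit = 729/65

Write each e_j = u_j / sqrt(<u_j, u_j>) where u_j is the displayed integer vector. Then <v, e_j> = <v, u_j> / sqrt(<u_j, u_j>), so |<v, e_j>|^2 = <v, u_j>^2 / <u_j, u_j>.
Coefficients: <v, e_1> = 6/sqrt(5), <v, e_2> = -19/sqrt(245), <v, e_3> = 82/sqrt(3185).
Square and sum: Σ |<v, e_j>|^2 = 701/65.
Compute ||v||^2 = v·v = 22.
Deficit = 22 − 701/65 = 729/65 ≥ 0, confirming Bessel's inequality. (The deficit equals ||v − Σ <v,e_j> e_j||^2, the squared distance from v to span{e_j}.)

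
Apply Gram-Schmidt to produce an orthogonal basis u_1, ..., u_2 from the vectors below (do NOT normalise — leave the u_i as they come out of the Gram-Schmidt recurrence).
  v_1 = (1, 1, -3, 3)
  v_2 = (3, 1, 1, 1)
Orthogonal basis:
  u_1 = (1, 1, -3, 3)
  u_2 = (14/5, 4/5, 8/5, 2/5)

Apply the Gram-Schmidt recurrence
  u_1 = v_1
  u_i = v_i − Σ_{j<i} ((v_i · u_j) / (u_j · u_j)) · u_j.

Step by step this gives:
  u_1 = (1, 1, -3, 3)
  u_2 = (14/5, 4/5, 8/5, 2/5)

Orthogonality check:
  u_2 · u_1 = 0 (should be 0)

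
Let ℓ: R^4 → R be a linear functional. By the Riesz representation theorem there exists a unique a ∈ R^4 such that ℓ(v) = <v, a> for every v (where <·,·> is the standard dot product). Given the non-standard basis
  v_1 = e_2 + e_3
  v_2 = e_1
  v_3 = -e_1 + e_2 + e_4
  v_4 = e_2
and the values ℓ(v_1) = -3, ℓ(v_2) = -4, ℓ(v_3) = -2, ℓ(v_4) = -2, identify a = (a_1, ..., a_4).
a = (-4, -2, -1, -4)

Write a = (a_1, ..., a_4) in the standard basis. For each basis vector v_i, ℓ(v_i) = <v_i, a> is a linear equation in the a_j's. Collect the n equations into a matrix system V a = ℓ, where row i of V is v_i (expressed in the standard basis). Since V is invertible (lower-triangular with 1s on the diagonal, up to permutation), solve by back-substitution:
  V =
[[0, 1, 1, 0],
 [1, 0, 0, 0],
 [-1, 1, 0, 1],
 [0, 1, 0, 0]]
  V a = (-3, -4, -2, -2)
Solving gives a = (-4, -2, -1, -4).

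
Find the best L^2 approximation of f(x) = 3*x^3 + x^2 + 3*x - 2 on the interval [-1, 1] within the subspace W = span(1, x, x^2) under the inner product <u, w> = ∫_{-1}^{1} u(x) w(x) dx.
g(x) = x^2 + 24*x/5 - 2

The best approximation g ∈ W is the orthogonal projection of f onto W. Writing g = a_0 + a_1 x + a_2 x^2, the coefficients solve the normal equations G · a = b where
  G_{ij} = <φ_i, φ_j> and b_i = <f, φ_i>, with φ_0 = 1, φ_1 = x, φ_2 = x^2.
G =
  [2, 0, 2/3]
  [0, 2/3, 0]
  [2/3, 0, 2/5],
b = (-10/3, 16/5, -14/15).
Solving gives a_0 = -2, a_1 = 24/5, a_2 = 1, so
  g(x) = x^2 + 24*x/5 - 2.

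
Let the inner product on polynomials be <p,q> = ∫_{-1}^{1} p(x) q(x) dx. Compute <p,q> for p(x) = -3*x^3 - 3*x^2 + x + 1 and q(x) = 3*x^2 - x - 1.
<p,q> = -16/15

Expand the product: p(x)·q(x) = -9*x^5 - 6*x^4 + 9*x^3 + 5*x^2 - 2*x - 1.
∫_{-1}^{1} of each monomial x^k gives [2/(k+1) if k even, 0 if k odd]. Integrating term-by-term (or equivalently evaluating the antiderivative F(x) = -3*x^6/2 - 6*x^5/5 + 9*x^4/4 + 5*x^3/3 - x^2 - x at the endpoints):
  F(1) − F(−1) = -47/60 − (17/60) = -16/15.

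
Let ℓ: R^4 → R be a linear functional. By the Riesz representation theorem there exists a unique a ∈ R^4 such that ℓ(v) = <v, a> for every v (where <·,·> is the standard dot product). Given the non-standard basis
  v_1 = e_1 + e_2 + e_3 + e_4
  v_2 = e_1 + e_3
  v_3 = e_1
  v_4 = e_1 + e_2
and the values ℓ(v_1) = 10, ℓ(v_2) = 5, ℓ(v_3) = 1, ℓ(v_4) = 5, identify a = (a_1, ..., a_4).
a = (1, 4, 4, 1)

Write a = (a_1, ..., a_4) in the standard basis. For each basis vector v_i, ℓ(v_i) = <v_i, a> is a linear equation in the a_j's. Collect the n equations into a matrix system V a = ℓ, where row i of V is v_i (expressed in the standard basis). Since V is invertible (lower-triangular with 1s on the diagonal, up to permutation), solve by back-substitution:
  V =
[[1, 1, 1, 1],
 [1, 0, 1, 0],
 [1, 0, 0, 0],
 [1, 1, 0, 0]]
  V a = (10, 5, 1, 5)
Solving gives a = (1, 4, 4, 1).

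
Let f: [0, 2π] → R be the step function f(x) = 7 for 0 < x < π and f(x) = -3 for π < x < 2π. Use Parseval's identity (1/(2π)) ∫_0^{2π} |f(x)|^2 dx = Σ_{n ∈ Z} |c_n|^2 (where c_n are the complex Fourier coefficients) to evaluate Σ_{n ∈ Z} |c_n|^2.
Σ |c_n|^2 = 29

Parseval equates the L^2 energy of f (normalised by 1/(2π)) with the ℓ^2 sum of its Fourier coefficients: (1/(2π)) ∫_0^{2π} |f|^2 = Σ |c_n|^2.
Compute the left side: (1/(2π)) [∫_0^π 7^2 dx + ∫_π^{2π} (-3)^2 dx] = (1/(2π)) · (49π + 9π) = (49 + 9)/2 = 29.
So Σ_{n ∈ Z} |c_n|^2 = 29.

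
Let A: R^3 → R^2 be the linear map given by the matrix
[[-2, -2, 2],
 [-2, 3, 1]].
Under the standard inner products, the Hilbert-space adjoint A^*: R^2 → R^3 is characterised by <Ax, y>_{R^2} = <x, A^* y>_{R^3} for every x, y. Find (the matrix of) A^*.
A^* = A^T =
[[-2, -2],
 [-2, 3],
 [2, 1]]

For real matrices with standard dot products, the defining identity <Ax, y> = <x, A^* y> gives (Ax)^T y = x^T (A^*) y, i.e. x^T A^T y = x^T (A^*) y. Since this holds for all x, y, we must have A^* = A^T. Therefore
A^* =
[[-2, -2],
 [-2, 3],
 [2, 1]].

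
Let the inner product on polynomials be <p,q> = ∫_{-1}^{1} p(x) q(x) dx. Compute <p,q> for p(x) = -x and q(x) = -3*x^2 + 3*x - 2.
<p,q> = -2

Expand the product: p(x)·q(x) = 3*x^3 - 3*x^2 + 2*x.
∫_{-1}^{1} of each monomial x^k gives [2/(k+1) if k even, 0 if k odd]. Integrating term-by-term (or equivalently evaluating the antiderivative F(x) = 3*x^4/4 - x^3 + x^2 at the endpoints):
  F(1) − F(−1) = 3/4 − (11/4) = -2.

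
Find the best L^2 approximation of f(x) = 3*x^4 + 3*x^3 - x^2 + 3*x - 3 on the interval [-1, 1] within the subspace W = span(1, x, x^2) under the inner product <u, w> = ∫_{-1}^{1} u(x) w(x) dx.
g(x) = 11*x^2/7 + 24*x/5 - 114/35

The best approximation g ∈ W is the orthogonal projection of f onto W. Writing g = a_0 + a_1 x + a_2 x^2, the coefficients solve the normal equations G · a = b where
  G_{ij} = <φ_i, φ_j> and b_i = <f, φ_i>, with φ_0 = 1, φ_1 = x, φ_2 = x^2.
G =
  [2, 0, 2/3]
  [0, 2/3, 0]
  [2/3, 0, 2/5],
b = (-82/15, 16/5, -54/35).
Solving gives a_0 = -114/35, a_1 = 24/5, a_2 = 11/7, so
  g(x) = 11*x^2/7 + 24*x/5 - 114/35.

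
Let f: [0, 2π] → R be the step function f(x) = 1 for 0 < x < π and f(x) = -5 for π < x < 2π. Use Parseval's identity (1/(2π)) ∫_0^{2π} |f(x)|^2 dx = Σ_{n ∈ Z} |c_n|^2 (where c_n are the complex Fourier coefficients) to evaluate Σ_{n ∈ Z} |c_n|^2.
Σ |c_n|^2 = 13

Parseval equates the L^2 energy of f (normalised by 1/(2π)) with the ℓ^2 sum of its Fourier coefficients: (1/(2π)) ∫_0^{2π} |f|^2 = Σ |c_n|^2.
Compute the left side: (1/(2π)) [∫_0^π 1^2 dx + ∫_π^{2π} (-5)^2 dx] = (1/(2π)) · (1π + 25π) = (1 + 25)/2 = 13.
So Σ_{n ∈ Z} |c_n|^2 = 13.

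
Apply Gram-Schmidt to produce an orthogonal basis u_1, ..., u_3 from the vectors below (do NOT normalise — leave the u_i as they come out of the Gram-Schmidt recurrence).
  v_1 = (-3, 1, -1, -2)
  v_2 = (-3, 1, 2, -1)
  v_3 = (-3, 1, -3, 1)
Orthogonal basis:
  u_1 = (-3, 1, -1, -2)
  u_2 = (-1, 1/3, 8/3, 1/3)
  u_3 = (-33/25, 11/25, -22/25, 66/25)

Apply the Gram-Schmidt recurrence
  u_1 = v_1
  u_i = v_i − Σ_{j<i} ((v_i · u_j) / (u_j · u_j)) · u_j.

Step by step this gives:
  u_1 = (-3, 1, -1, -2)
  u_2 = (-1, 1/3, 8/3, 1/3)
  u_3 = (-33/25, 11/25, -22/25, 66/25)

Orthogonality check:
  u_2 · u_1 = 0 (should be 0)
  u_3 · u_1 = 0 (should be 0)
  u_3 · u_2 = 0 (should be 0)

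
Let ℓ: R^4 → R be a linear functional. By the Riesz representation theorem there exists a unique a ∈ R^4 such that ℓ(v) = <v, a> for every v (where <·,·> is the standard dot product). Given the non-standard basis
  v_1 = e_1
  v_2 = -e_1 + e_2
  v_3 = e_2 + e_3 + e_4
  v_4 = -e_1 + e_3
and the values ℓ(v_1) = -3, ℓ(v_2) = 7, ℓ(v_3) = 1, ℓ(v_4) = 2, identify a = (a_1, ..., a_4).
a = (-3, 4, -1, -2)

Write a = (a_1, ..., a_4) in the standard basis. For each basis vector v_i, ℓ(v_i) = <v_i, a> is a linear equation in the a_j's. Collect the n equations into a matrix system V a = ℓ, where row i of V is v_i (expressed in the standard basis). Since V is invertible (lower-triangular with 1s on the diagonal, up to permutation), solve by back-substitution:
  V =
[[1, 0, 0, 0],
 [-1, 1, 0, 0],
 [0, 1, 1, 1],
 [-1, 0, 1, 0]]
  V a = (-3, 7, 1, 2)
Solving gives a = (-3, 4, -1, -2).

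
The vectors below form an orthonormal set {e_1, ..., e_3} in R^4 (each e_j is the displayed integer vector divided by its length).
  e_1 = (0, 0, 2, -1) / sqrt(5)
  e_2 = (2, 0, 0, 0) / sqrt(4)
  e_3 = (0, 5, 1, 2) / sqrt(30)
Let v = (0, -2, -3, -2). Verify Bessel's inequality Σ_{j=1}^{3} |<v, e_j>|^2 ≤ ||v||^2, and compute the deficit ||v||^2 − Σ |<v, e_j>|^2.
Σ |<v, e_j>|^2 = 77/6; ||v||^2 = 17; deficit = 25/6

Write each e_j = u_j / sqrt(<u_j, u_j>) where u_j is the displayed integer vector. Then <v, e_j> = <v, u_j> / sqrt(<u_j, u_j>), so |<v, e_j>|^2 = <v, u_j>^2 / <u_j, u_j>.
Coefficients: <v, e_1> = -4/sqrt(5), <v, e_2> = 0/sqrt(4), <v, e_3> = -17/sqrt(30).
Square and sum: Σ |<v, e_j>|^2 = 77/6.
Compute ||v||^2 = v·v = 17.
Deficit = 17 − 77/6 = 25/6 ≥ 0, confirming Bessel's inequality. (The deficit equals ||v − Σ <v,e_j> e_j||^2, the squared distance from v to span{e_j}.)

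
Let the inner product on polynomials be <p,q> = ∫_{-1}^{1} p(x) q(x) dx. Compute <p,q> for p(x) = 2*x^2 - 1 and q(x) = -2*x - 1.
<p,q> = 2/3

Expand the product: p(x)·q(x) = -4*x^3 - 2*x^2 + 2*x + 1.
∫_{-1}^{1} of each monomial x^k gives [2/(k+1) if k even, 0 if k odd]. Integrating term-by-term (or equivalently evaluating the antiderivative F(x) = -x^4 - 2*x^3/3 + x^2 + x at the endpoints):
  F(1) − F(−1) = 1/3 − (-1/3) = 2/3.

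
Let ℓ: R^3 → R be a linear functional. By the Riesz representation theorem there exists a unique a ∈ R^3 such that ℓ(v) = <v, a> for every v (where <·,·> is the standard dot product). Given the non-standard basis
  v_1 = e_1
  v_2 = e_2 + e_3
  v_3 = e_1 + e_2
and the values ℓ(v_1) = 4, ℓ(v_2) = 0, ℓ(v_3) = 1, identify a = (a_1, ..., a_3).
a = (4, -3, 3)

Write a = (a_1, ..., a_3) in the standard basis. For each basis vector v_i, ℓ(v_i) = <v_i, a> is a linear equation in the a_j's. Collect the n equations into a matrix system V a = ℓ, where row i of V is v_i (expressed in the standard basis). Since V is invertible (lower-triangular with 1s on the diagonal, up to permutation), solve by back-substitution:
  V =
[[1, 0, 0],
 [0, 1, 1],
 [1, 1, 0]]
  V a = (4, 0, 1)
Solving gives a = (4, -3, 3).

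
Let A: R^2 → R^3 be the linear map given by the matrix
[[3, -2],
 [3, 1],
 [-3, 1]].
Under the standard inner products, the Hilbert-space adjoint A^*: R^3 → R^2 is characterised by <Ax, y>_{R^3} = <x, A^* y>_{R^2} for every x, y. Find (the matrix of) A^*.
A^* = A^T =
[[3, 3, -3],
 [-2, 1, 1]]

For real matrices with standard dot products, the defining identity <Ax, y> = <x, A^* y> gives (Ax)^T y = x^T (A^*) y, i.e. x^T A^T y = x^T (A^*) y. Since this holds for all x, y, we must have A^* = A^T. Therefore
A^* =
[[3, 3, -3],
 [-2, 1, 1]].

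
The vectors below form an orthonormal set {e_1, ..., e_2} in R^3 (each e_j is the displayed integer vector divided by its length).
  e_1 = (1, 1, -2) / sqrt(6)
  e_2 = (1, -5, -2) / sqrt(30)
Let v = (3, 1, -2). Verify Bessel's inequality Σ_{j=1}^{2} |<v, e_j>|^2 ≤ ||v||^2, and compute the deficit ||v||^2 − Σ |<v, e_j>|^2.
Σ |<v, e_j>|^2 = 54/5; ||v||^2 = 14; deficit = 16/5

Write each e_j = u_j / sqrt(<u_j, u_j>) where u_j is the displayed integer vector. Then <v, e_j> = <v, u_j> / sqrt(<u_j, u_j>), so |<v, e_j>|^2 = <v, u_j>^2 / <u_j, u_j>.
Coefficients: <v, e_1> = 8/sqrt(6), <v, e_2> = 2/sqrt(30).
Square and sum: Σ |<v, e_j>|^2 = 54/5.
Compute ||v||^2 = v·v = 14.
Deficit = 14 − 54/5 = 16/5 ≥ 0, confirming Bessel's inequality. (The deficit equals ||v − Σ <v,e_j> e_j||^2, the squared distance from v to span{e_j}.)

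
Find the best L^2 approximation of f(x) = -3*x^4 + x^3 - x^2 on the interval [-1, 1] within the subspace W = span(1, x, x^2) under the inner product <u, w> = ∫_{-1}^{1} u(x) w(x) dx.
g(x) = -25*x^2/7 + 3*x/5 + 9/35

The best approximation g ∈ W is the orthogonal projection of f onto W. Writing g = a_0 + a_1 x + a_2 x^2, the coefficients solve the normal equations G · a = b where
  G_{ij} = <φ_i, φ_j> and b_i = <f, φ_i>, with φ_0 = 1, φ_1 = x, φ_2 = x^2.
G =
  [2, 0, 2/3]
  [0, 2/3, 0]
  [2/3, 0, 2/5],
b = (-28/15, 2/5, -44/35).
Solving gives a_0 = 9/35, a_1 = 3/5, a_2 = -25/7, so
  g(x) = -25*x^2/7 + 3*x/5 + 9/35.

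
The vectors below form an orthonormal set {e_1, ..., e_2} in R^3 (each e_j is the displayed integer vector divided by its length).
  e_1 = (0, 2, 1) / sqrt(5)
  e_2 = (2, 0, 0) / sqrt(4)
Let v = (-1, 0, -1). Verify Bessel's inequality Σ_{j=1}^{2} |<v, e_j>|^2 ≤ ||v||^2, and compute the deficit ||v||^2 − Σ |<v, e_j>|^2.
Σ |<v, e_j>|^2 = 6/5; ||v||^2 = 2; deficit = 4/5

Write each e_j = u_j / sqrt(<u_j, u_j>) where u_j is the displayed integer vector. Then <v, e_j> = <v, u_j> / sqrt(<u_j, u_j>), so |<v, e_j>|^2 = <v, u_j>^2 / <u_j, u_j>.
Coefficients: <v, e_1> = -1/sqrt(5), <v, e_2> = -2/sqrt(4).
Square and sum: Σ |<v, e_j>|^2 = 6/5.
Compute ||v||^2 = v·v = 2.
Deficit = 2 − 6/5 = 4/5 ≥ 0, confirming Bessel's inequality. (The deficit equals ||v − Σ <v,e_j> e_j||^2, the squared distance from v to span{e_j}.)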